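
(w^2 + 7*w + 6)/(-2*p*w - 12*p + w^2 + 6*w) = (-w - 1)/(2*p - w)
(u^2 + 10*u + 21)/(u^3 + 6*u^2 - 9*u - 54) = (u + 7)/(u^2 + 3*u - 18)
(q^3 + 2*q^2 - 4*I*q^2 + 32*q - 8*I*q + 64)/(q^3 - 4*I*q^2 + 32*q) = (q + 2)/q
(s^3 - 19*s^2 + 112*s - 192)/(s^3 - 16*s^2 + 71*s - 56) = (s^2 - 11*s + 24)/(s^2 - 8*s + 7)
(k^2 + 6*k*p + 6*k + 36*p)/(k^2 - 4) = (k^2 + 6*k*p + 6*k + 36*p)/(k^2 - 4)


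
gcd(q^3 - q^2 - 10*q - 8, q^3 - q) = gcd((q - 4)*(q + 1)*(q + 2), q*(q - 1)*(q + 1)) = q + 1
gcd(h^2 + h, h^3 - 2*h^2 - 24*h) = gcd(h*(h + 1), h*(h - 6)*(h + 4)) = h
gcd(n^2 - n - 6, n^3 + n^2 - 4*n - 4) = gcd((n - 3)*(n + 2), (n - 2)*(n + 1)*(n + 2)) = n + 2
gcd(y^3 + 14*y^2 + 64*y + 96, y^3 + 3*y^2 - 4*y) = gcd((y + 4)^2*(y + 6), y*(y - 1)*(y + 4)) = y + 4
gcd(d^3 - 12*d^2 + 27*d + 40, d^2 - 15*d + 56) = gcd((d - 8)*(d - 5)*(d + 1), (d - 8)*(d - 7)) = d - 8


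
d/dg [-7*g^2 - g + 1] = -14*g - 1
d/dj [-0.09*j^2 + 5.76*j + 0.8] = 5.76 - 0.18*j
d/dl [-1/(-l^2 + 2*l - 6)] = 2*(1 - l)/(l^2 - 2*l + 6)^2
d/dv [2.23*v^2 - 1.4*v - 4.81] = 4.46*v - 1.4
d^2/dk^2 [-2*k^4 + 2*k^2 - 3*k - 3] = 4 - 24*k^2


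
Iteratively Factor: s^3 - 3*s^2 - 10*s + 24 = (s - 2)*(s^2 - s - 12) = (s - 4)*(s - 2)*(s + 3)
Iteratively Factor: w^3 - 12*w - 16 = (w - 4)*(w^2 + 4*w + 4) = (w - 4)*(w + 2)*(w + 2)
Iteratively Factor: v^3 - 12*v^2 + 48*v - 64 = (v - 4)*(v^2 - 8*v + 16) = (v - 4)^2*(v - 4)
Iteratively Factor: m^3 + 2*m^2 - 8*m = (m - 2)*(m^2 + 4*m) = (m - 2)*(m + 4)*(m)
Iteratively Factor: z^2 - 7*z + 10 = (z - 5)*(z - 2)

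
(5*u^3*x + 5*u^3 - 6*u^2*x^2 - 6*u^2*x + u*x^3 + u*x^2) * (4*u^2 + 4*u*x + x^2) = 20*u^5*x + 20*u^5 - 4*u^4*x^2 - 4*u^4*x - 15*u^3*x^3 - 15*u^3*x^2 - 2*u^2*x^4 - 2*u^2*x^3 + u*x^5 + u*x^4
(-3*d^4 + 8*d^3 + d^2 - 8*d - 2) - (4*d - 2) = -3*d^4 + 8*d^3 + d^2 - 12*d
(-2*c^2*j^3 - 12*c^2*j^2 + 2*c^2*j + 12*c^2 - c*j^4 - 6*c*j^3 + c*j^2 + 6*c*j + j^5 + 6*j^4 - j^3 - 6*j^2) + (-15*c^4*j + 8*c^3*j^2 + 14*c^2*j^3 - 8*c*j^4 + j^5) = -15*c^4*j + 8*c^3*j^2 + 12*c^2*j^3 - 12*c^2*j^2 + 2*c^2*j + 12*c^2 - 9*c*j^4 - 6*c*j^3 + c*j^2 + 6*c*j + 2*j^5 + 6*j^4 - j^3 - 6*j^2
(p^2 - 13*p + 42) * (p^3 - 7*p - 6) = p^5 - 13*p^4 + 35*p^3 + 85*p^2 - 216*p - 252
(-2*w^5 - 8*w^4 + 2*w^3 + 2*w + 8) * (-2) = 4*w^5 + 16*w^4 - 4*w^3 - 4*w - 16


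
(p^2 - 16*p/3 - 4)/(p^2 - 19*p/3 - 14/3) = (p - 6)/(p - 7)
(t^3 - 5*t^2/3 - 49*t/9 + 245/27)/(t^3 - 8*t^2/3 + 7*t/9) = (9*t^2 + 6*t - 35)/(3*t*(3*t - 1))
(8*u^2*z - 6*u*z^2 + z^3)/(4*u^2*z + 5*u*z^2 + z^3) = (8*u^2 - 6*u*z + z^2)/(4*u^2 + 5*u*z + z^2)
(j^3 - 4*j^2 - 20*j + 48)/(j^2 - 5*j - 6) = (j^2 + 2*j - 8)/(j + 1)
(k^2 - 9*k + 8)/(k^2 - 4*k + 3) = (k - 8)/(k - 3)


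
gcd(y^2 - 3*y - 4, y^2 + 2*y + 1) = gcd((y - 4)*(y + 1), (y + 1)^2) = y + 1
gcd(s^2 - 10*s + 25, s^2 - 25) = s - 5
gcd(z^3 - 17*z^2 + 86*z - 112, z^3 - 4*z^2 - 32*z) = z - 8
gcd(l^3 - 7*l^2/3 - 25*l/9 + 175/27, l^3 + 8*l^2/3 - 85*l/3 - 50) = l + 5/3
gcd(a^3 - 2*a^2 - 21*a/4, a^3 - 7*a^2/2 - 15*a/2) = a^2 + 3*a/2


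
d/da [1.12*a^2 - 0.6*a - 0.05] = 2.24*a - 0.6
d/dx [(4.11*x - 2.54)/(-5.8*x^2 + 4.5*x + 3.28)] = (23.838*x^2 - 29.464*x + 24.9108)/(33.64*x^4 - 52.2*x^3 - 17.798*x^2 + 29.52*x + 10.7584)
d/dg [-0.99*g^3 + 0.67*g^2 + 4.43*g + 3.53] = -2.97*g^2 + 1.34*g + 4.43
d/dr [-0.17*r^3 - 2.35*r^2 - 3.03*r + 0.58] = -0.51*r^2 - 4.7*r - 3.03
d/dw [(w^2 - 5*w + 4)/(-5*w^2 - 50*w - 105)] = (-15*w^2 - 34*w + 145)/(5*(w^4 + 20*w^3 + 142*w^2 + 420*w + 441))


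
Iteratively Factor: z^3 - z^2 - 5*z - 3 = (z - 3)*(z^2 + 2*z + 1) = (z - 3)*(z + 1)*(z + 1)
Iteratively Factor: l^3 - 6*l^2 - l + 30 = (l - 3)*(l^2 - 3*l - 10) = (l - 5)*(l - 3)*(l + 2)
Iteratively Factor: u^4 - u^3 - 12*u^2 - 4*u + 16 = (u - 4)*(u^3 + 3*u^2 - 4) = (u - 4)*(u - 1)*(u^2 + 4*u + 4) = (u - 4)*(u - 1)*(u + 2)*(u + 2)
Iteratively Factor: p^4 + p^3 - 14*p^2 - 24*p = (p)*(p^3 + p^2 - 14*p - 24) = p*(p + 2)*(p^2 - p - 12) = p*(p - 4)*(p + 2)*(p + 3)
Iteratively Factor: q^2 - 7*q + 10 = (q - 5)*(q - 2)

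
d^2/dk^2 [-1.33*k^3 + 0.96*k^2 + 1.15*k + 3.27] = 1.92 - 7.98*k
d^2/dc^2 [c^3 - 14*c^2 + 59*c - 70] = 6*c - 28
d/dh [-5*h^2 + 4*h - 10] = 4 - 10*h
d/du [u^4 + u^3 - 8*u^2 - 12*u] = 4*u^3 + 3*u^2 - 16*u - 12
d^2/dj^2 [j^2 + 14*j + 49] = 2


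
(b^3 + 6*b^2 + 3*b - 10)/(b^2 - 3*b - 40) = (b^2 + b - 2)/(b - 8)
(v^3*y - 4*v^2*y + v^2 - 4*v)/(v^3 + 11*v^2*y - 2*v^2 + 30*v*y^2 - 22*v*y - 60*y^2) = v*(v^2*y - 4*v*y + v - 4)/(v^3 + 11*v^2*y - 2*v^2 + 30*v*y^2 - 22*v*y - 60*y^2)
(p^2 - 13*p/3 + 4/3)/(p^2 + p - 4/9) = 3*(p - 4)/(3*p + 4)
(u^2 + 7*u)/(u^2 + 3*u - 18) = u*(u + 7)/(u^2 + 3*u - 18)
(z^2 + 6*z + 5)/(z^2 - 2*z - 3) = (z + 5)/(z - 3)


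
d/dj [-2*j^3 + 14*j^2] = 2*j*(14 - 3*j)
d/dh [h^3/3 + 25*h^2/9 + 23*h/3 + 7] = h^2 + 50*h/9 + 23/3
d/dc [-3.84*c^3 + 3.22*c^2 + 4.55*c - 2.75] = -11.52*c^2 + 6.44*c + 4.55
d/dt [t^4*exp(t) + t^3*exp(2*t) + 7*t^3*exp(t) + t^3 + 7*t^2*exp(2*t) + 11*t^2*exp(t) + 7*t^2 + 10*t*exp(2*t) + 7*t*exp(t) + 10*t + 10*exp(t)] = t^4*exp(t) + 2*t^3*exp(2*t) + 11*t^3*exp(t) + 17*t^2*exp(2*t) + 32*t^2*exp(t) + 3*t^2 + 34*t*exp(2*t) + 29*t*exp(t) + 14*t + 10*exp(2*t) + 17*exp(t) + 10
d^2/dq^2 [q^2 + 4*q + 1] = 2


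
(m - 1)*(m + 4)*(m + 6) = m^3 + 9*m^2 + 14*m - 24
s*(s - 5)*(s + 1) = s^3 - 4*s^2 - 5*s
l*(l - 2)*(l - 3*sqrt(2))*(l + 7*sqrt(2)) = l^4 - 2*l^3 + 4*sqrt(2)*l^3 - 42*l^2 - 8*sqrt(2)*l^2 + 84*l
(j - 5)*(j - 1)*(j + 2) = j^3 - 4*j^2 - 7*j + 10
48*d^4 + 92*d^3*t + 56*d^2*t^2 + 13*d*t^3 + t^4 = (d + t)*(2*d + t)*(4*d + t)*(6*d + t)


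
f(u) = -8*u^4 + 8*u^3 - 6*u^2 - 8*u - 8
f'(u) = -32*u^3 + 24*u^2 - 12*u - 8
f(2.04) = -119.92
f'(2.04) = -204.27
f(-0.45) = -6.67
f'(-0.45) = 5.18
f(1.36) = -37.22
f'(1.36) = -60.42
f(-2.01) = -211.70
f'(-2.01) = 372.94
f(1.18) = -28.16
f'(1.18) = -41.32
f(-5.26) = -7420.15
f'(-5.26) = 5376.15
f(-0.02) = -7.84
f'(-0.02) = -7.75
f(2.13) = -139.62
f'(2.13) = -233.91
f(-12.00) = -180488.00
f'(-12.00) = 58888.00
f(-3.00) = -902.00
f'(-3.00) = 1108.00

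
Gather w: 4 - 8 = -4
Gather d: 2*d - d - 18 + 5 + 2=d - 11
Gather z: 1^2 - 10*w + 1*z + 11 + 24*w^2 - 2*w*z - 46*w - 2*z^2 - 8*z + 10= 24*w^2 - 56*w - 2*z^2 + z*(-2*w - 7) + 22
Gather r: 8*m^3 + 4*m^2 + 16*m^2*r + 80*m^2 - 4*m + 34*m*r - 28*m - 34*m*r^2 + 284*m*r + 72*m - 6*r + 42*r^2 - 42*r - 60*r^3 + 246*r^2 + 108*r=8*m^3 + 84*m^2 + 40*m - 60*r^3 + r^2*(288 - 34*m) + r*(16*m^2 + 318*m + 60)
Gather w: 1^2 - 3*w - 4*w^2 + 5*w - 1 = -4*w^2 + 2*w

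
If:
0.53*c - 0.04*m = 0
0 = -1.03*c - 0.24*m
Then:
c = 0.00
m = 0.00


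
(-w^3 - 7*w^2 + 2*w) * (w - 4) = -w^4 - 3*w^3 + 30*w^2 - 8*w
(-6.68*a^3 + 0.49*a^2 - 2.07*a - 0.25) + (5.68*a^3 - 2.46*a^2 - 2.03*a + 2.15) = -1.0*a^3 - 1.97*a^2 - 4.1*a + 1.9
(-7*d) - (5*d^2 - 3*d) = -5*d^2 - 4*d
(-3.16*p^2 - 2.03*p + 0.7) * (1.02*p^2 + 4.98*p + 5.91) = -3.2232*p^4 - 17.8074*p^3 - 28.071*p^2 - 8.5113*p + 4.137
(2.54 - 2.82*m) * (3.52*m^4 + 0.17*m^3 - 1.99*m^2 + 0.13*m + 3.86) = -9.9264*m^5 + 8.4614*m^4 + 6.0436*m^3 - 5.4212*m^2 - 10.555*m + 9.8044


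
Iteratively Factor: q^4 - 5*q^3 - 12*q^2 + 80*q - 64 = (q - 4)*(q^3 - q^2 - 16*q + 16) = (q - 4)^2*(q^2 + 3*q - 4) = (q - 4)^2*(q - 1)*(q + 4)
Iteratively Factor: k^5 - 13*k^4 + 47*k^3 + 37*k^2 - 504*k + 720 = (k - 4)*(k^4 - 9*k^3 + 11*k^2 + 81*k - 180) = (k - 4)*(k - 3)*(k^3 - 6*k^2 - 7*k + 60) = (k - 4)*(k - 3)*(k + 3)*(k^2 - 9*k + 20) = (k - 4)^2*(k - 3)*(k + 3)*(k - 5)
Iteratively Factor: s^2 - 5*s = (s - 5)*(s)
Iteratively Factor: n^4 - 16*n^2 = (n - 4)*(n^3 + 4*n^2) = n*(n - 4)*(n^2 + 4*n) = n*(n - 4)*(n + 4)*(n)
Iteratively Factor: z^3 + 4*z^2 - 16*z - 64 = (z + 4)*(z^2 - 16) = (z - 4)*(z + 4)*(z + 4)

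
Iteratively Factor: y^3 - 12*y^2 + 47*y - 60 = (y - 3)*(y^2 - 9*y + 20) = (y - 5)*(y - 3)*(y - 4)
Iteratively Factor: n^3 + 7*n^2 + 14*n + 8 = (n + 4)*(n^2 + 3*n + 2) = (n + 1)*(n + 4)*(n + 2)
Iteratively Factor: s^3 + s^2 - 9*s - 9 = (s + 1)*(s^2 - 9) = (s + 1)*(s + 3)*(s - 3)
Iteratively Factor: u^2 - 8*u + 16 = (u - 4)*(u - 4)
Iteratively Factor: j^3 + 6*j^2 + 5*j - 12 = (j + 3)*(j^2 + 3*j - 4) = (j + 3)*(j + 4)*(j - 1)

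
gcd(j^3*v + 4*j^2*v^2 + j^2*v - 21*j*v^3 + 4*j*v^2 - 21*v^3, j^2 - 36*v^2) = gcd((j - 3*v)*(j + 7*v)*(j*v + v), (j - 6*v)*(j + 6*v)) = 1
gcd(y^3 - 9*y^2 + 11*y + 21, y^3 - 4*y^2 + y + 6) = y^2 - 2*y - 3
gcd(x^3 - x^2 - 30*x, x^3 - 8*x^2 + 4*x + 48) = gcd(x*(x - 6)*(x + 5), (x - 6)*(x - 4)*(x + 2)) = x - 6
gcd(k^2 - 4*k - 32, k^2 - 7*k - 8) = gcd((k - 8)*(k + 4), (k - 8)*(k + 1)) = k - 8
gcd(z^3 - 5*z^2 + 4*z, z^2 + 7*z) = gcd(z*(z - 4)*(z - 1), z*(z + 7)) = z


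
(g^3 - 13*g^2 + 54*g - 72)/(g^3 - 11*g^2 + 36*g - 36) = (g - 4)/(g - 2)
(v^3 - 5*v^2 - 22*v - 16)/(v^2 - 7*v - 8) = v + 2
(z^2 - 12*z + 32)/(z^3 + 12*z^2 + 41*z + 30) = (z^2 - 12*z + 32)/(z^3 + 12*z^2 + 41*z + 30)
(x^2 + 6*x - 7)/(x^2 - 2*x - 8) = (-x^2 - 6*x + 7)/(-x^2 + 2*x + 8)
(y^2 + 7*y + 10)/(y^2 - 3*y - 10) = (y + 5)/(y - 5)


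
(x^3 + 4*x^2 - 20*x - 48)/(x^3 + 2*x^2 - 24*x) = (x + 2)/x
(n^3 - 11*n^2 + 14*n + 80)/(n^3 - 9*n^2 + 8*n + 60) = (n - 8)/(n - 6)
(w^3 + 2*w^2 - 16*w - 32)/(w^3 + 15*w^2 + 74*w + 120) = (w^2 - 2*w - 8)/(w^2 + 11*w + 30)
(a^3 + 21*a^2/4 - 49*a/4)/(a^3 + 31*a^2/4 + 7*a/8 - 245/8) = 2*a/(2*a + 5)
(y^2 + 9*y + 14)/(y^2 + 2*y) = (y + 7)/y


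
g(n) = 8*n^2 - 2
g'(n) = 16*n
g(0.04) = -1.99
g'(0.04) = 0.64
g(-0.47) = -0.23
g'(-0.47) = -7.52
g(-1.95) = 28.42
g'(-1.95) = -31.20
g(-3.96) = 123.45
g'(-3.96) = -63.36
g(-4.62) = 168.76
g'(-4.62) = -73.92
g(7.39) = 434.90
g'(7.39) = 118.24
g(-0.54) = 0.33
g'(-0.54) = -8.64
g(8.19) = 534.61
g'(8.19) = 131.04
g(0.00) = -2.00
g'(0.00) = 0.00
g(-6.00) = 286.00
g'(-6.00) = -96.00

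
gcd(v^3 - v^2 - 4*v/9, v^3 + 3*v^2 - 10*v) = v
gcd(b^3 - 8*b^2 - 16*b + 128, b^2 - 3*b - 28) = b + 4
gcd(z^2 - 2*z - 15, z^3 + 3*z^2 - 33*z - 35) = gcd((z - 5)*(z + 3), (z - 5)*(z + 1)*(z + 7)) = z - 5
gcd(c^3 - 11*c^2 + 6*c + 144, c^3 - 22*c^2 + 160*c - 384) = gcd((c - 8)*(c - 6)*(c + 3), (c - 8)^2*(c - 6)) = c^2 - 14*c + 48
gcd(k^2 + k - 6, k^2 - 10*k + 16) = k - 2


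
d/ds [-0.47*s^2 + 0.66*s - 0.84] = 0.66 - 0.94*s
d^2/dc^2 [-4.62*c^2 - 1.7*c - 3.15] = -9.24000000000000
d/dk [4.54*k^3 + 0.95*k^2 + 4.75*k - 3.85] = 13.62*k^2 + 1.9*k + 4.75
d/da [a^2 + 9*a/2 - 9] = 2*a + 9/2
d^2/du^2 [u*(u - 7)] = 2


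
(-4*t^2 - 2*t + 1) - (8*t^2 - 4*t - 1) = -12*t^2 + 2*t + 2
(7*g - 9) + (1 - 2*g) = 5*g - 8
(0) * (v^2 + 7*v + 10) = 0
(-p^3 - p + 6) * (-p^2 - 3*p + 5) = p^5 + 3*p^4 - 4*p^3 - 3*p^2 - 23*p + 30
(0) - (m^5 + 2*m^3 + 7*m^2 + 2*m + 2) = -m^5 - 2*m^3 - 7*m^2 - 2*m - 2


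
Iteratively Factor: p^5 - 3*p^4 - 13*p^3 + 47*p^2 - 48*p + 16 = (p - 1)*(p^4 - 2*p^3 - 15*p^2 + 32*p - 16) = (p - 1)^2*(p^3 - p^2 - 16*p + 16) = (p - 4)*(p - 1)^2*(p^2 + 3*p - 4) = (p - 4)*(p - 1)^3*(p + 4)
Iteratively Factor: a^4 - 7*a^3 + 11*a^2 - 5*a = (a - 1)*(a^3 - 6*a^2 + 5*a) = (a - 1)^2*(a^2 - 5*a) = a*(a - 1)^2*(a - 5)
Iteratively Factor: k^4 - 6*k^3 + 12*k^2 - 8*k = (k - 2)*(k^3 - 4*k^2 + 4*k) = (k - 2)^2*(k^2 - 2*k) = (k - 2)^3*(k)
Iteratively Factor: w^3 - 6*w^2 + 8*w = (w)*(w^2 - 6*w + 8) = w*(w - 4)*(w - 2)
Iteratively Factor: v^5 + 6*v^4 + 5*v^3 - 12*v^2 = (v)*(v^4 + 6*v^3 + 5*v^2 - 12*v) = v*(v + 3)*(v^3 + 3*v^2 - 4*v) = v^2*(v + 3)*(v^2 + 3*v - 4) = v^2*(v - 1)*(v + 3)*(v + 4)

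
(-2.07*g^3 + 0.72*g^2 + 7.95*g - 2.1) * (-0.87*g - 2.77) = 1.8009*g^4 + 5.1075*g^3 - 8.9109*g^2 - 20.1945*g + 5.817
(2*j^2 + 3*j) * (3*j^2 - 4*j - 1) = 6*j^4 + j^3 - 14*j^2 - 3*j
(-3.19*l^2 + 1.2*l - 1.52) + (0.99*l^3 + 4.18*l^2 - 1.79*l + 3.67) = 0.99*l^3 + 0.99*l^2 - 0.59*l + 2.15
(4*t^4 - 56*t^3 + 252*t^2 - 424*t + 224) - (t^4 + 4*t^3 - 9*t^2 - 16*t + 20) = 3*t^4 - 60*t^3 + 261*t^2 - 408*t + 204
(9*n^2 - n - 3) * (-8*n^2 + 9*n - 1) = -72*n^4 + 89*n^3 + 6*n^2 - 26*n + 3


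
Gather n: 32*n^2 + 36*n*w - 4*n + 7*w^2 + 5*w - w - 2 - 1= 32*n^2 + n*(36*w - 4) + 7*w^2 + 4*w - 3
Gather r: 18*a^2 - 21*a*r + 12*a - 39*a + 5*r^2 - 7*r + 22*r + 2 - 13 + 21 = 18*a^2 - 27*a + 5*r^2 + r*(15 - 21*a) + 10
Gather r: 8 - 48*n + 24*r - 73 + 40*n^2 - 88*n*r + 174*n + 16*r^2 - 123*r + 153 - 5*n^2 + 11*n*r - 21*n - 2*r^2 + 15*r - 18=35*n^2 + 105*n + 14*r^2 + r*(-77*n - 84) + 70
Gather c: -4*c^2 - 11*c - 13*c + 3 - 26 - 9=-4*c^2 - 24*c - 32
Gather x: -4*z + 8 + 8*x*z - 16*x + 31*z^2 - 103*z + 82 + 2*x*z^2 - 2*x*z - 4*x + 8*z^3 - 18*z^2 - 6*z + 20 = x*(2*z^2 + 6*z - 20) + 8*z^3 + 13*z^2 - 113*z + 110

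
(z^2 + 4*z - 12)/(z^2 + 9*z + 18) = (z - 2)/(z + 3)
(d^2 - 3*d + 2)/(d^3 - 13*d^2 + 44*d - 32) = (d - 2)/(d^2 - 12*d + 32)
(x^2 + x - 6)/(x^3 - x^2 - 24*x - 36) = (x - 2)/(x^2 - 4*x - 12)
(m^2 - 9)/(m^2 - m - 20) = (9 - m^2)/(-m^2 + m + 20)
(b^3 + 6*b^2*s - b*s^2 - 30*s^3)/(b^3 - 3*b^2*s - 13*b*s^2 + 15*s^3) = (b^2 + 3*b*s - 10*s^2)/(b^2 - 6*b*s + 5*s^2)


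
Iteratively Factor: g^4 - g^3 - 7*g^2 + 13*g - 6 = (g - 1)*(g^3 - 7*g + 6) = (g - 2)*(g - 1)*(g^2 + 2*g - 3) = (g - 2)*(g - 1)^2*(g + 3)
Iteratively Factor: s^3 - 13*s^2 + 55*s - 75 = (s - 3)*(s^2 - 10*s + 25) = (s - 5)*(s - 3)*(s - 5)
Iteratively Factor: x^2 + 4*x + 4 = (x + 2)*(x + 2)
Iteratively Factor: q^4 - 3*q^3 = (q)*(q^3 - 3*q^2) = q^2*(q^2 - 3*q) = q^2*(q - 3)*(q)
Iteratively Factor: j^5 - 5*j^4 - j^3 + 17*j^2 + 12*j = (j + 1)*(j^4 - 6*j^3 + 5*j^2 + 12*j) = (j - 4)*(j + 1)*(j^3 - 2*j^2 - 3*j) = j*(j - 4)*(j + 1)*(j^2 - 2*j - 3) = j*(j - 4)*(j - 3)*(j + 1)*(j + 1)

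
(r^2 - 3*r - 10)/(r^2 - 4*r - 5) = (r + 2)/(r + 1)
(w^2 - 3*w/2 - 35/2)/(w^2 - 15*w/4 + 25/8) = 4*(2*w^2 - 3*w - 35)/(8*w^2 - 30*w + 25)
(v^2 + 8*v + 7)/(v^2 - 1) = (v + 7)/(v - 1)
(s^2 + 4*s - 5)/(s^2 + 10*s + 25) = (s - 1)/(s + 5)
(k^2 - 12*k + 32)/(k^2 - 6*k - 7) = (-k^2 + 12*k - 32)/(-k^2 + 6*k + 7)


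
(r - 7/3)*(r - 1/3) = r^2 - 8*r/3 + 7/9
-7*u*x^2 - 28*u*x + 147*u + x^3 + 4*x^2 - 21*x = (-7*u + x)*(x - 3)*(x + 7)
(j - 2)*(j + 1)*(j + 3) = j^3 + 2*j^2 - 5*j - 6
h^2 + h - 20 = (h - 4)*(h + 5)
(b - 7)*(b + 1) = b^2 - 6*b - 7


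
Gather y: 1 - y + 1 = 2 - y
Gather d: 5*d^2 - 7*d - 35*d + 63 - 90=5*d^2 - 42*d - 27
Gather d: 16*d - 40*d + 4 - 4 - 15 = -24*d - 15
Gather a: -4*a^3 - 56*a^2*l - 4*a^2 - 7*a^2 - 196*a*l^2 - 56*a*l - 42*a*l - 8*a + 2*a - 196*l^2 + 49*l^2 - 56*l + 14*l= -4*a^3 + a^2*(-56*l - 11) + a*(-196*l^2 - 98*l - 6) - 147*l^2 - 42*l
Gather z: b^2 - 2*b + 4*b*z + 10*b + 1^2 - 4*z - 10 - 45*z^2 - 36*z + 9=b^2 + 8*b - 45*z^2 + z*(4*b - 40)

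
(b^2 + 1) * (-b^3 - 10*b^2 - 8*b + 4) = -b^5 - 10*b^4 - 9*b^3 - 6*b^2 - 8*b + 4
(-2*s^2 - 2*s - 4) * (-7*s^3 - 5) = 14*s^5 + 14*s^4 + 28*s^3 + 10*s^2 + 10*s + 20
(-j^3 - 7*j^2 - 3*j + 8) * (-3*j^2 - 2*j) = 3*j^5 + 23*j^4 + 23*j^3 - 18*j^2 - 16*j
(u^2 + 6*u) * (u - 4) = u^3 + 2*u^2 - 24*u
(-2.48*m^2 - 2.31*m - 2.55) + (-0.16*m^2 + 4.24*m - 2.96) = -2.64*m^2 + 1.93*m - 5.51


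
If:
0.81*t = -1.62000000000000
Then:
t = -2.00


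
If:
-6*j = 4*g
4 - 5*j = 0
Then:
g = -6/5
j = 4/5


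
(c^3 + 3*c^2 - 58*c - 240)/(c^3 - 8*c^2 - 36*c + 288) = (c + 5)/(c - 6)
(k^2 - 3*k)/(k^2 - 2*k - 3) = k/(k + 1)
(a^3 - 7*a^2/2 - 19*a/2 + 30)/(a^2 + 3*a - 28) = (2*a^2 + a - 15)/(2*(a + 7))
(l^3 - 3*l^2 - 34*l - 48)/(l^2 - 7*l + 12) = (l^3 - 3*l^2 - 34*l - 48)/(l^2 - 7*l + 12)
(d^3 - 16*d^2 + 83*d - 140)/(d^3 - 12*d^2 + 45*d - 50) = (d^2 - 11*d + 28)/(d^2 - 7*d + 10)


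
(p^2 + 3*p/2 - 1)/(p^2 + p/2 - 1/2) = (p + 2)/(p + 1)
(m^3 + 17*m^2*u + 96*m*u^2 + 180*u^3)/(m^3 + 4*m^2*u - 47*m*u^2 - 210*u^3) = (-m - 6*u)/(-m + 7*u)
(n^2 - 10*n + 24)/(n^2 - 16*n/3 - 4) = 3*(n - 4)/(3*n + 2)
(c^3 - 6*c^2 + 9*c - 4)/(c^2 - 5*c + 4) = c - 1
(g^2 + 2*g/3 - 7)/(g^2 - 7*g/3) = (g + 3)/g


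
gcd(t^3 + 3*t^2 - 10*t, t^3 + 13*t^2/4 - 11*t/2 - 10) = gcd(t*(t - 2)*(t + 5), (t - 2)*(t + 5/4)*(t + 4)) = t - 2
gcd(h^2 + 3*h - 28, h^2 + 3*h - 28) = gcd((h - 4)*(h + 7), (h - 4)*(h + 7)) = h^2 + 3*h - 28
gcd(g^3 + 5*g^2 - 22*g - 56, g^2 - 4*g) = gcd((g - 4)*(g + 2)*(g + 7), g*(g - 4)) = g - 4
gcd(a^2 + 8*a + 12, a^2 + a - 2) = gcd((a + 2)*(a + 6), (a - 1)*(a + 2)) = a + 2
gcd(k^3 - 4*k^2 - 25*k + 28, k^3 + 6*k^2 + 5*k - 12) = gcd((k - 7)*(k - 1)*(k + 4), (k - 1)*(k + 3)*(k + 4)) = k^2 + 3*k - 4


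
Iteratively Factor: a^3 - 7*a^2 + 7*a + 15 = (a + 1)*(a^2 - 8*a + 15) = (a - 3)*(a + 1)*(a - 5)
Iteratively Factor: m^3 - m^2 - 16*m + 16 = (m - 1)*(m^2 - 16) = (m - 4)*(m - 1)*(m + 4)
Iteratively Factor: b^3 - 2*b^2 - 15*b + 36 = (b - 3)*(b^2 + b - 12) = (b - 3)*(b + 4)*(b - 3)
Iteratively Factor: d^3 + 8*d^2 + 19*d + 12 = (d + 3)*(d^2 + 5*d + 4) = (d + 1)*(d + 3)*(d + 4)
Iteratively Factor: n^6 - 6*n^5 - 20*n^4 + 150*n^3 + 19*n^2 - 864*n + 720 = (n - 4)*(n^5 - 2*n^4 - 28*n^3 + 38*n^2 + 171*n - 180) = (n - 5)*(n - 4)*(n^4 + 3*n^3 - 13*n^2 - 27*n + 36) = (n - 5)*(n - 4)*(n + 3)*(n^3 - 13*n + 12) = (n - 5)*(n - 4)*(n + 3)*(n + 4)*(n^2 - 4*n + 3) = (n - 5)*(n - 4)*(n - 3)*(n + 3)*(n + 4)*(n - 1)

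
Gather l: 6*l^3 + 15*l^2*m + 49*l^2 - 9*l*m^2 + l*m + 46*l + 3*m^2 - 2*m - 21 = 6*l^3 + l^2*(15*m + 49) + l*(-9*m^2 + m + 46) + 3*m^2 - 2*m - 21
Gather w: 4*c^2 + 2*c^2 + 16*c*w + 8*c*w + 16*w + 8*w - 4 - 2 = 6*c^2 + w*(24*c + 24) - 6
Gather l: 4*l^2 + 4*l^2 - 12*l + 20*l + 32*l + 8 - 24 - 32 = 8*l^2 + 40*l - 48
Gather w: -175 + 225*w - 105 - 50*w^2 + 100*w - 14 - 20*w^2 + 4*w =-70*w^2 + 329*w - 294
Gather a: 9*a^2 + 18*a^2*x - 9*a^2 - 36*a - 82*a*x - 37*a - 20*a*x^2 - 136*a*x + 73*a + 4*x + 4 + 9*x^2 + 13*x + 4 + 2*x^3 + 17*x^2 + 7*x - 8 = 18*a^2*x + a*(-20*x^2 - 218*x) + 2*x^3 + 26*x^2 + 24*x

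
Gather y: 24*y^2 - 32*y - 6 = 24*y^2 - 32*y - 6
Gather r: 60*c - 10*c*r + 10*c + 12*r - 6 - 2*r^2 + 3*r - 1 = 70*c - 2*r^2 + r*(15 - 10*c) - 7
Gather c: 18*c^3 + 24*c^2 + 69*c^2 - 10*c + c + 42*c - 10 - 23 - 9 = 18*c^3 + 93*c^2 + 33*c - 42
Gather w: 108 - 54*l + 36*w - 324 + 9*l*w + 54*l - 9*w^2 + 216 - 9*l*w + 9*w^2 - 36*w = 0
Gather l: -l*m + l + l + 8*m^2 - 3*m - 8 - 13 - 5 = l*(2 - m) + 8*m^2 - 3*m - 26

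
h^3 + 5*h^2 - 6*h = h*(h - 1)*(h + 6)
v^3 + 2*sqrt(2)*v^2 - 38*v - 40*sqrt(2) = (v - 4*sqrt(2))*(v + sqrt(2))*(v + 5*sqrt(2))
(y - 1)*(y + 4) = y^2 + 3*y - 4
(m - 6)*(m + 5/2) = m^2 - 7*m/2 - 15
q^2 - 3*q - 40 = (q - 8)*(q + 5)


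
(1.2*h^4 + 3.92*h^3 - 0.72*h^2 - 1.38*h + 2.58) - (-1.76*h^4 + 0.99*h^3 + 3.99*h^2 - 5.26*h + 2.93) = 2.96*h^4 + 2.93*h^3 - 4.71*h^2 + 3.88*h - 0.35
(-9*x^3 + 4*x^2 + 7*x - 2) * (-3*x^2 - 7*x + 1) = 27*x^5 + 51*x^4 - 58*x^3 - 39*x^2 + 21*x - 2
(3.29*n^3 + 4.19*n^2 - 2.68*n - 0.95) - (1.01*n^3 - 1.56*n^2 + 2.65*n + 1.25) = 2.28*n^3 + 5.75*n^2 - 5.33*n - 2.2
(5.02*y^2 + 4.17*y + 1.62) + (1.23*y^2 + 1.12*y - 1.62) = 6.25*y^2 + 5.29*y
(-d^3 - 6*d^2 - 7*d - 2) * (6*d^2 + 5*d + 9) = -6*d^5 - 41*d^4 - 81*d^3 - 101*d^2 - 73*d - 18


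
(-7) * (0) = 0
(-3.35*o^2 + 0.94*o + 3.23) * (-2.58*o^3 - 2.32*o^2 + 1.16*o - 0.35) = 8.643*o^5 + 5.3468*o^4 - 14.4002*o^3 - 5.2307*o^2 + 3.4178*o - 1.1305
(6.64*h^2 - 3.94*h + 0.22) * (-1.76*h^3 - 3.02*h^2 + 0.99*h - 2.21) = -11.6864*h^5 - 13.1184*h^4 + 18.0852*h^3 - 19.2394*h^2 + 8.9252*h - 0.4862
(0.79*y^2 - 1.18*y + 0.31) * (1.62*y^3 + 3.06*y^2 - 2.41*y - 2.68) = 1.2798*y^5 + 0.5058*y^4 - 5.0125*y^3 + 1.6752*y^2 + 2.4153*y - 0.8308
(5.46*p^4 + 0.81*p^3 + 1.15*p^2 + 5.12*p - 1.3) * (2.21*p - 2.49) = 12.0666*p^5 - 11.8053*p^4 + 0.5246*p^3 + 8.4517*p^2 - 15.6218*p + 3.237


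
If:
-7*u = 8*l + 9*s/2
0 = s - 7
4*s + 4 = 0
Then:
No Solution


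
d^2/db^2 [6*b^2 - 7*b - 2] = 12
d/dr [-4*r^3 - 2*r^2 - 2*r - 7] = -12*r^2 - 4*r - 2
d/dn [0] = 0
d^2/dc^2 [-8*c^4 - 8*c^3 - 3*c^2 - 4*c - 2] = -96*c^2 - 48*c - 6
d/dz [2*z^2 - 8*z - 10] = 4*z - 8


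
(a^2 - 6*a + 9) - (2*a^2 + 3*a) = -a^2 - 9*a + 9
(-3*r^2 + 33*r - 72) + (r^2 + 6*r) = -2*r^2 + 39*r - 72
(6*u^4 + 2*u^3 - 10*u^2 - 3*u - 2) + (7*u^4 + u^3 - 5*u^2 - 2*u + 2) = 13*u^4 + 3*u^3 - 15*u^2 - 5*u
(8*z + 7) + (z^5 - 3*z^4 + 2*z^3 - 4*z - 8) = z^5 - 3*z^4 + 2*z^3 + 4*z - 1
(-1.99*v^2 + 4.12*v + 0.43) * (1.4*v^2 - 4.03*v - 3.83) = -2.786*v^4 + 13.7877*v^3 - 8.3799*v^2 - 17.5125*v - 1.6469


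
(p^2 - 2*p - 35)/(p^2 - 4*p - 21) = (p + 5)/(p + 3)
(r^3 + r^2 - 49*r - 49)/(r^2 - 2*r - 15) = (-r^3 - r^2 + 49*r + 49)/(-r^2 + 2*r + 15)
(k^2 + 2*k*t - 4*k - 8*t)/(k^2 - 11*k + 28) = (k + 2*t)/(k - 7)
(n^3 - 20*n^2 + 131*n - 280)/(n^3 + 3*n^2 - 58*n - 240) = (n^2 - 12*n + 35)/(n^2 + 11*n + 30)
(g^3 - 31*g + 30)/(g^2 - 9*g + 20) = (g^2 + 5*g - 6)/(g - 4)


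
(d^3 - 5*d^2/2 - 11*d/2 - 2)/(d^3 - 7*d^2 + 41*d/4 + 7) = 2*(d + 1)/(2*d - 7)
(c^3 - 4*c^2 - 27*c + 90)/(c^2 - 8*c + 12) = (c^2 + 2*c - 15)/(c - 2)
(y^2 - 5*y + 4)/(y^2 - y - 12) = (y - 1)/(y + 3)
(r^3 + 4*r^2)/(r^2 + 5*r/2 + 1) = 2*r^2*(r + 4)/(2*r^2 + 5*r + 2)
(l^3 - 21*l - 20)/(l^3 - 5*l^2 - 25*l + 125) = (l^2 + 5*l + 4)/(l^2 - 25)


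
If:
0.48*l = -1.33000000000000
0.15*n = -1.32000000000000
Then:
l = -2.77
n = -8.80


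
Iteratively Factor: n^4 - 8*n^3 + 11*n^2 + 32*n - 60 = (n - 2)*(n^3 - 6*n^2 - n + 30) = (n - 3)*(n - 2)*(n^2 - 3*n - 10) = (n - 3)*(n - 2)*(n + 2)*(n - 5)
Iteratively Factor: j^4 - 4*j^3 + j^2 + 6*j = (j - 2)*(j^3 - 2*j^2 - 3*j) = (j - 3)*(j - 2)*(j^2 + j) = (j - 3)*(j - 2)*(j + 1)*(j)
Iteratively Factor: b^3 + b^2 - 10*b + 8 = (b + 4)*(b^2 - 3*b + 2) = (b - 2)*(b + 4)*(b - 1)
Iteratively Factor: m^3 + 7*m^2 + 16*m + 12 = (m + 2)*(m^2 + 5*m + 6) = (m + 2)^2*(m + 3)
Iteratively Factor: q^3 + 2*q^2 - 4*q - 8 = (q + 2)*(q^2 - 4) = (q + 2)^2*(q - 2)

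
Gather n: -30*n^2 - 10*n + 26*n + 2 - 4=-30*n^2 + 16*n - 2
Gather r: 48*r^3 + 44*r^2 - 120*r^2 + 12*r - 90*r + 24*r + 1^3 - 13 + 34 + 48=48*r^3 - 76*r^2 - 54*r + 70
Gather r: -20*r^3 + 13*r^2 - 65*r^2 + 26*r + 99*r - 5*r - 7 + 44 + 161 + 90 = -20*r^3 - 52*r^2 + 120*r + 288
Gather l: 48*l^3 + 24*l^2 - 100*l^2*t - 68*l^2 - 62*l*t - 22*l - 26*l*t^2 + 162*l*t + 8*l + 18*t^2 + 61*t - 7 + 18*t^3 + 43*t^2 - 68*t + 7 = 48*l^3 + l^2*(-100*t - 44) + l*(-26*t^2 + 100*t - 14) + 18*t^3 + 61*t^2 - 7*t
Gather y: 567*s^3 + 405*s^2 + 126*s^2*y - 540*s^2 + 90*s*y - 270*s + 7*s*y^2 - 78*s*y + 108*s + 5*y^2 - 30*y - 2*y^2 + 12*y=567*s^3 - 135*s^2 - 162*s + y^2*(7*s + 3) + y*(126*s^2 + 12*s - 18)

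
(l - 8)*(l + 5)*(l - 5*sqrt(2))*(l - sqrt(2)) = l^4 - 6*sqrt(2)*l^3 - 3*l^3 - 30*l^2 + 18*sqrt(2)*l^2 - 30*l + 240*sqrt(2)*l - 400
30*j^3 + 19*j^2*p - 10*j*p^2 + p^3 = (-6*j + p)*(-5*j + p)*(j + p)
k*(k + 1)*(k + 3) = k^3 + 4*k^2 + 3*k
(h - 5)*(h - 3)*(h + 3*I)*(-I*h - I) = -I*h^4 + 3*h^3 + 7*I*h^3 - 21*h^2 - 7*I*h^2 + 21*h - 15*I*h + 45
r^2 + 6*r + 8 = (r + 2)*(r + 4)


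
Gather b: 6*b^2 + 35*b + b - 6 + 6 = 6*b^2 + 36*b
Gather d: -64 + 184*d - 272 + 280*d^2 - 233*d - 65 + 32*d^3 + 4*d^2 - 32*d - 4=32*d^3 + 284*d^2 - 81*d - 405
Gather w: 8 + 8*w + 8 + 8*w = 16*w + 16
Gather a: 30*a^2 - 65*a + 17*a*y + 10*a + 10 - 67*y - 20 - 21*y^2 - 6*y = 30*a^2 + a*(17*y - 55) - 21*y^2 - 73*y - 10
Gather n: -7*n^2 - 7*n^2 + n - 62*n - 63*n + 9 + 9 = -14*n^2 - 124*n + 18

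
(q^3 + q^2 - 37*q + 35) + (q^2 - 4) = q^3 + 2*q^2 - 37*q + 31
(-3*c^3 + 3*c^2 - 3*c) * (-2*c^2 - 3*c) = 6*c^5 + 3*c^4 - 3*c^3 + 9*c^2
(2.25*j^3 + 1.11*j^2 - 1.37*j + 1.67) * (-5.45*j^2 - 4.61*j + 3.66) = -12.2625*j^5 - 16.422*j^4 + 10.5844*j^3 + 1.2768*j^2 - 12.7129*j + 6.1122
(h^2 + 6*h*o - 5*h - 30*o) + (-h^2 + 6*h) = 6*h*o + h - 30*o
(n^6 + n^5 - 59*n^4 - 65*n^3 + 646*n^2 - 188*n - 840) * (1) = n^6 + n^5 - 59*n^4 - 65*n^3 + 646*n^2 - 188*n - 840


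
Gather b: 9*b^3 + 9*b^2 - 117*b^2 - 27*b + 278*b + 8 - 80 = 9*b^3 - 108*b^2 + 251*b - 72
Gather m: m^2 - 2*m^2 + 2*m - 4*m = -m^2 - 2*m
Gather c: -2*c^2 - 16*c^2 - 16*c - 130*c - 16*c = -18*c^2 - 162*c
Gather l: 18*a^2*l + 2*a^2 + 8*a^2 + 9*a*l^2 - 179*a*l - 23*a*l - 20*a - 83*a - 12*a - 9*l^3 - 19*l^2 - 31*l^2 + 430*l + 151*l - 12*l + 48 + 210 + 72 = 10*a^2 - 115*a - 9*l^3 + l^2*(9*a - 50) + l*(18*a^2 - 202*a + 569) + 330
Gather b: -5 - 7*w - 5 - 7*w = -14*w - 10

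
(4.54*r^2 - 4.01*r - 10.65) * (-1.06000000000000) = -4.8124*r^2 + 4.2506*r + 11.289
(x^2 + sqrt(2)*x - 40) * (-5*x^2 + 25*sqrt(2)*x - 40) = -5*x^4 + 20*sqrt(2)*x^3 + 210*x^2 - 1040*sqrt(2)*x + 1600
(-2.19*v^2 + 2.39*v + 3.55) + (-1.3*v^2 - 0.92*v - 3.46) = -3.49*v^2 + 1.47*v + 0.0899999999999999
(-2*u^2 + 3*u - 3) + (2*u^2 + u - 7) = 4*u - 10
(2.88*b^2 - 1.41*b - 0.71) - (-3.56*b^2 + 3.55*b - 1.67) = 6.44*b^2 - 4.96*b + 0.96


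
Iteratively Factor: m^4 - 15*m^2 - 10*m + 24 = (m + 2)*(m^3 - 2*m^2 - 11*m + 12) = (m - 4)*(m + 2)*(m^2 + 2*m - 3) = (m - 4)*(m + 2)*(m + 3)*(m - 1)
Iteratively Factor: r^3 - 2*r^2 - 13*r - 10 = (r - 5)*(r^2 + 3*r + 2) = (r - 5)*(r + 2)*(r + 1)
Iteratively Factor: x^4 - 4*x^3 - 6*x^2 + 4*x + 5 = (x + 1)*(x^3 - 5*x^2 - x + 5) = (x - 1)*(x + 1)*(x^2 - 4*x - 5) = (x - 1)*(x + 1)^2*(x - 5)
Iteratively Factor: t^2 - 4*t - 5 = (t + 1)*(t - 5)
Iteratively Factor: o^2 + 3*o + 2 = (o + 2)*(o + 1)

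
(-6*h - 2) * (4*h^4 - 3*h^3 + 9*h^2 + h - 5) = -24*h^5 + 10*h^4 - 48*h^3 - 24*h^2 + 28*h + 10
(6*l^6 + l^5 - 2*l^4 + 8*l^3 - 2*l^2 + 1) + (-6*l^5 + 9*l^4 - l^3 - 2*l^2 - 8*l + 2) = 6*l^6 - 5*l^5 + 7*l^4 + 7*l^3 - 4*l^2 - 8*l + 3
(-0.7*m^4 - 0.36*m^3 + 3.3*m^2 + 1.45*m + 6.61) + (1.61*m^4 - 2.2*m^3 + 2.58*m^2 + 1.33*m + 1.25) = 0.91*m^4 - 2.56*m^3 + 5.88*m^2 + 2.78*m + 7.86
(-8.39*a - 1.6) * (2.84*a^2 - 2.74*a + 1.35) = -23.8276*a^3 + 18.4446*a^2 - 6.9425*a - 2.16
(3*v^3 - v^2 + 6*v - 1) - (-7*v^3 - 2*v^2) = 10*v^3 + v^2 + 6*v - 1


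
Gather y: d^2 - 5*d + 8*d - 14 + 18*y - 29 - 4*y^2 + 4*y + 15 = d^2 + 3*d - 4*y^2 + 22*y - 28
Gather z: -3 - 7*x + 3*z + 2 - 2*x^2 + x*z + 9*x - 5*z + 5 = -2*x^2 + 2*x + z*(x - 2) + 4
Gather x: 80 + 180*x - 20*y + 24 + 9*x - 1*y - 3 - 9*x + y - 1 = 180*x - 20*y + 100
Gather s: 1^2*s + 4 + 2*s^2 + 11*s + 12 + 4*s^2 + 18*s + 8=6*s^2 + 30*s + 24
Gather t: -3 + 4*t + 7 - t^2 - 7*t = -t^2 - 3*t + 4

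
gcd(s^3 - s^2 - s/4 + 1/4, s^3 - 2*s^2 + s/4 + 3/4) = s^2 - s/2 - 1/2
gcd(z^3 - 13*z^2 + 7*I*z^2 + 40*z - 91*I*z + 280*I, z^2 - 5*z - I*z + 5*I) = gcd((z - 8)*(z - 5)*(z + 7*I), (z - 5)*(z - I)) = z - 5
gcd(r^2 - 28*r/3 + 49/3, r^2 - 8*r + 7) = r - 7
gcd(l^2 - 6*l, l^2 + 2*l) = l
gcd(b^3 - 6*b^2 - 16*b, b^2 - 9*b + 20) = 1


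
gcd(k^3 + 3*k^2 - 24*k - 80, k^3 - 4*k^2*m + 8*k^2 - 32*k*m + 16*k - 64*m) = k^2 + 8*k + 16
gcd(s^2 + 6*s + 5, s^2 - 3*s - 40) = s + 5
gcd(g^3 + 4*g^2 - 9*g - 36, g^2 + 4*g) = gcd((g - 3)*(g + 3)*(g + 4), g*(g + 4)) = g + 4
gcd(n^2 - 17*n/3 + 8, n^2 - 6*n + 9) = n - 3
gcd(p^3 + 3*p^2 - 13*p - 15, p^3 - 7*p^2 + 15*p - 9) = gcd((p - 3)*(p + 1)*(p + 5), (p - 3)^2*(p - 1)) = p - 3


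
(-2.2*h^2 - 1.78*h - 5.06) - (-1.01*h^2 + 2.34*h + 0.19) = -1.19*h^2 - 4.12*h - 5.25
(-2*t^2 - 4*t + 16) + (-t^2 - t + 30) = -3*t^2 - 5*t + 46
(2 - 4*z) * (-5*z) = 20*z^2 - 10*z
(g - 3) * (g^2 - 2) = g^3 - 3*g^2 - 2*g + 6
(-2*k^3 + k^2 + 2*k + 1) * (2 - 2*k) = 4*k^4 - 6*k^3 - 2*k^2 + 2*k + 2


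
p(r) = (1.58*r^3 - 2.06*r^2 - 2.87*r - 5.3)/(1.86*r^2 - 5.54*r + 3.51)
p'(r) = (5.54 - 3.72*r)*(1.58*r^3 - 2.06*r^2 - 2.87*r - 5.3)/(1.86*r^2 - 5.54*r + 3.51)^2 + (4.74*r^2 - 4.12*r - 2.87)/(1.86*r^2 - 5.54*r + 3.51)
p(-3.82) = -2.17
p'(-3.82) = 0.76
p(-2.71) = -1.37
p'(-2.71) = 0.67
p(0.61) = -9.07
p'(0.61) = -40.44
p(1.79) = 17.84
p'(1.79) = 33.61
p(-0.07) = -1.31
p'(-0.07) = -2.60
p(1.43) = 14.78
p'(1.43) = -6.88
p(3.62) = 4.12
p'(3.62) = 1.49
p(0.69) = -13.51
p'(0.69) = -76.15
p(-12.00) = -8.87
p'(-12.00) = 0.84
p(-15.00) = -11.40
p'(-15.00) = 0.84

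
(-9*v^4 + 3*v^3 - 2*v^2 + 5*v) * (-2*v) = 18*v^5 - 6*v^4 + 4*v^3 - 10*v^2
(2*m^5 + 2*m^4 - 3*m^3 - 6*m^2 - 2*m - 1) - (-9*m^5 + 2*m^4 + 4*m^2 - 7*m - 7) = 11*m^5 - 3*m^3 - 10*m^2 + 5*m + 6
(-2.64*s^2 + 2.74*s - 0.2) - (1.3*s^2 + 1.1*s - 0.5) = -3.94*s^2 + 1.64*s + 0.3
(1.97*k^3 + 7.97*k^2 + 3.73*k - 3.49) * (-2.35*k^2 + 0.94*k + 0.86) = -4.6295*k^5 - 16.8777*k^4 + 0.420500000000001*k^3 + 18.5619*k^2 - 0.0728000000000004*k - 3.0014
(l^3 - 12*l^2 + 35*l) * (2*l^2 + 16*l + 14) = 2*l^5 - 8*l^4 - 108*l^3 + 392*l^2 + 490*l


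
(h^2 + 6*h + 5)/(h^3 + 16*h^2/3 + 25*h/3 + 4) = 3*(h + 5)/(3*h^2 + 13*h + 12)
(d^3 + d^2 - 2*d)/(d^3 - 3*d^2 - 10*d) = (d - 1)/(d - 5)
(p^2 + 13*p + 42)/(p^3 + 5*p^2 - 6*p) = (p + 7)/(p*(p - 1))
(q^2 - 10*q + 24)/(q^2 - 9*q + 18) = (q - 4)/(q - 3)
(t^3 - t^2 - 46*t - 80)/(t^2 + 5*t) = t - 6 - 16/t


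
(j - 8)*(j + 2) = j^2 - 6*j - 16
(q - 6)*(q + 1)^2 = q^3 - 4*q^2 - 11*q - 6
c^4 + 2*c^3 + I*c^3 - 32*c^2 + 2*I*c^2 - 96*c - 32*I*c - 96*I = (c - 6)*(c + 4)^2*(c + I)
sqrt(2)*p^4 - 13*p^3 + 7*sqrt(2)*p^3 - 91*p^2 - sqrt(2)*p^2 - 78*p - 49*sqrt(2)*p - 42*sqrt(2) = (p + 1)*(p + 6)*(p - 7*sqrt(2))*(sqrt(2)*p + 1)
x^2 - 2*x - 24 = (x - 6)*(x + 4)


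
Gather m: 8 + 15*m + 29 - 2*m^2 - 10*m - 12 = -2*m^2 + 5*m + 25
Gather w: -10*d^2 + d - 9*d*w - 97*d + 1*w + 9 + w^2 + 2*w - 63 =-10*d^2 - 96*d + w^2 + w*(3 - 9*d) - 54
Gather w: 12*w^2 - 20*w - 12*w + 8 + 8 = 12*w^2 - 32*w + 16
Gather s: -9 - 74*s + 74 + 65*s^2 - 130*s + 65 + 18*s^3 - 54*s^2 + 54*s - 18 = 18*s^3 + 11*s^2 - 150*s + 112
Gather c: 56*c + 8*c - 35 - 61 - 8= 64*c - 104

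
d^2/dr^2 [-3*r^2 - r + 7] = -6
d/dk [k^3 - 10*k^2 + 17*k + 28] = 3*k^2 - 20*k + 17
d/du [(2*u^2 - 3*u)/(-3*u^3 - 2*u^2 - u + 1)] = (u*(2*u - 3)*(9*u^2 + 4*u + 1) + (3 - 4*u)*(3*u^3 + 2*u^2 + u - 1))/(3*u^3 + 2*u^2 + u - 1)^2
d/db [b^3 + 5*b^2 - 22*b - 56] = 3*b^2 + 10*b - 22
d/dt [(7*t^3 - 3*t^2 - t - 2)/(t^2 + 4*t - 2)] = (7*t^4 + 56*t^3 - 53*t^2 + 16*t + 10)/(t^4 + 8*t^3 + 12*t^2 - 16*t + 4)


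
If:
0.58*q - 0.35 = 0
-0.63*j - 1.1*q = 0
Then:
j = -1.05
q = 0.60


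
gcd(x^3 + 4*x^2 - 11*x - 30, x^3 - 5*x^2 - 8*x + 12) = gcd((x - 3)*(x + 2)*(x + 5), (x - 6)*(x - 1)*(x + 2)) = x + 2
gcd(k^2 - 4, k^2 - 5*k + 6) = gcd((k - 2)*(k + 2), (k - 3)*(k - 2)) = k - 2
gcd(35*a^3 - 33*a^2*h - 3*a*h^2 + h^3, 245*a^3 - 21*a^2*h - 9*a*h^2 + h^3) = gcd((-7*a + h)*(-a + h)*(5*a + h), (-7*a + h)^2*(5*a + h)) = 35*a^2 + 2*a*h - h^2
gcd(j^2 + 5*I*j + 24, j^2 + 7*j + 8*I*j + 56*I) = j + 8*I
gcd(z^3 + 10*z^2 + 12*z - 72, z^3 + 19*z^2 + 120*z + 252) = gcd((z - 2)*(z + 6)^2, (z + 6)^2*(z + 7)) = z^2 + 12*z + 36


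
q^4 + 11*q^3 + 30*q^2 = q^2*(q + 5)*(q + 6)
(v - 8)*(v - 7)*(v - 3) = v^3 - 18*v^2 + 101*v - 168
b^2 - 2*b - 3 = (b - 3)*(b + 1)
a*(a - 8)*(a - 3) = a^3 - 11*a^2 + 24*a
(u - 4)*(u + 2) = u^2 - 2*u - 8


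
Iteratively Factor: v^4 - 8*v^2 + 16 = (v + 2)*(v^3 - 2*v^2 - 4*v + 8) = (v + 2)^2*(v^2 - 4*v + 4) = (v - 2)*(v + 2)^2*(v - 2)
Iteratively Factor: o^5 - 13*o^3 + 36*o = (o + 2)*(o^4 - 2*o^3 - 9*o^2 + 18*o) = (o - 3)*(o + 2)*(o^3 + o^2 - 6*o) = o*(o - 3)*(o + 2)*(o^2 + o - 6) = o*(o - 3)*(o - 2)*(o + 2)*(o + 3)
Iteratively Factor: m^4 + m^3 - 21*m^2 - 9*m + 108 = (m - 3)*(m^3 + 4*m^2 - 9*m - 36) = (m - 3)*(m + 4)*(m^2 - 9) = (m - 3)*(m + 3)*(m + 4)*(m - 3)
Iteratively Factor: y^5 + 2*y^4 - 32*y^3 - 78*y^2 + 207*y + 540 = (y - 5)*(y^4 + 7*y^3 + 3*y^2 - 63*y - 108) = (y - 5)*(y + 4)*(y^3 + 3*y^2 - 9*y - 27) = (y - 5)*(y + 3)*(y + 4)*(y^2 - 9) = (y - 5)*(y - 3)*(y + 3)*(y + 4)*(y + 3)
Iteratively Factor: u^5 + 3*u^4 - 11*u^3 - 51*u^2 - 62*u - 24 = (u + 3)*(u^4 - 11*u^2 - 18*u - 8) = (u + 1)*(u + 3)*(u^3 - u^2 - 10*u - 8) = (u + 1)*(u + 2)*(u + 3)*(u^2 - 3*u - 4) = (u + 1)^2*(u + 2)*(u + 3)*(u - 4)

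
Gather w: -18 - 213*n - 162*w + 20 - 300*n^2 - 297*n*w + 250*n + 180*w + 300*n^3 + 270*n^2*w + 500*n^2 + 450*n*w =300*n^3 + 200*n^2 + 37*n + w*(270*n^2 + 153*n + 18) + 2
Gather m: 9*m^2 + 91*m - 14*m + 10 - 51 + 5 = 9*m^2 + 77*m - 36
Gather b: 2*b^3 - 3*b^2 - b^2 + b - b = 2*b^3 - 4*b^2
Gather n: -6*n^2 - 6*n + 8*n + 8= -6*n^2 + 2*n + 8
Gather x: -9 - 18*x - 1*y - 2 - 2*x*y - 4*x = x*(-2*y - 22) - y - 11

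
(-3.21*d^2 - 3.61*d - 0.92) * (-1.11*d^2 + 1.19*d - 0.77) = 3.5631*d^4 + 0.187200000000001*d^3 - 0.802999999999999*d^2 + 1.6849*d + 0.7084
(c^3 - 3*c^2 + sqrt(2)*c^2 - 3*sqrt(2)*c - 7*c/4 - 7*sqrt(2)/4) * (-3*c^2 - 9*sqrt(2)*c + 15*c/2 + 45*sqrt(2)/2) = -3*c^5 - 12*sqrt(2)*c^4 + 33*c^4/2 - 141*c^3/4 + 66*sqrt(2)*c^3 - 69*sqrt(2)*c^2 + 687*c^2/8 - 207*c/2 - 105*sqrt(2)*c/2 - 315/4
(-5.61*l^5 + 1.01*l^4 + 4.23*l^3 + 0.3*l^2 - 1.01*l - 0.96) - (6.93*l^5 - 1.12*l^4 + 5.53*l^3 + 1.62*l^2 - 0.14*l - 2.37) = -12.54*l^5 + 2.13*l^4 - 1.3*l^3 - 1.32*l^2 - 0.87*l + 1.41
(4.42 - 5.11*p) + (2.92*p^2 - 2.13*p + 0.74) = 2.92*p^2 - 7.24*p + 5.16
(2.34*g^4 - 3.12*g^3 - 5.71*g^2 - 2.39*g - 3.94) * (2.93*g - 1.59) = 6.8562*g^5 - 12.8622*g^4 - 11.7695*g^3 + 2.0762*g^2 - 7.7441*g + 6.2646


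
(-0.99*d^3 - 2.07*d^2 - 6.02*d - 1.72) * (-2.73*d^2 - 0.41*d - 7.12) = 2.7027*d^5 + 6.057*d^4 + 24.3321*d^3 + 21.9022*d^2 + 43.5676*d + 12.2464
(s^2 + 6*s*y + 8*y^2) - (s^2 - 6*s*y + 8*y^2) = 12*s*y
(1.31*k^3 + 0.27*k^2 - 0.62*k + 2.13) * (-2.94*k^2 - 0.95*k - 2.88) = -3.8514*k^5 - 2.0383*k^4 - 2.2065*k^3 - 6.4508*k^2 - 0.2379*k - 6.1344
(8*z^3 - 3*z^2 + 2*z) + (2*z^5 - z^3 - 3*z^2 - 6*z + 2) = 2*z^5 + 7*z^3 - 6*z^2 - 4*z + 2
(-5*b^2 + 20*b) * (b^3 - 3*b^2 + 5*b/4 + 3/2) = -5*b^5 + 35*b^4 - 265*b^3/4 + 35*b^2/2 + 30*b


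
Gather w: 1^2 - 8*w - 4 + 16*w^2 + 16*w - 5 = 16*w^2 + 8*w - 8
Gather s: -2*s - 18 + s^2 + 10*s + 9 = s^2 + 8*s - 9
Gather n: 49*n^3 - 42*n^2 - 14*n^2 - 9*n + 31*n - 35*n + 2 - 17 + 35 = 49*n^3 - 56*n^2 - 13*n + 20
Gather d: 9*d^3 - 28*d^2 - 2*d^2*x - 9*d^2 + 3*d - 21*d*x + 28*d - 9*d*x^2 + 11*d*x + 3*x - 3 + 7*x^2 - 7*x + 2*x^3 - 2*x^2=9*d^3 + d^2*(-2*x - 37) + d*(-9*x^2 - 10*x + 31) + 2*x^3 + 5*x^2 - 4*x - 3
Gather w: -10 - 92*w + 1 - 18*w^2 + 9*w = -18*w^2 - 83*w - 9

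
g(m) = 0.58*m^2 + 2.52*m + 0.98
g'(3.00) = 6.00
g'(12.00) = 16.44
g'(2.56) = 5.49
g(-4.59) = 1.63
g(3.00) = 13.76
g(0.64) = 2.83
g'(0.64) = 3.26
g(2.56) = 11.23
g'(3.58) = 6.67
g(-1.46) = -1.46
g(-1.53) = -1.52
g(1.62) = 6.58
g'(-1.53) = 0.75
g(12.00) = 114.74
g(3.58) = 17.44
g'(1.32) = 4.05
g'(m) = 1.16*m + 2.52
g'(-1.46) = 0.83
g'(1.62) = 4.40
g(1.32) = 5.32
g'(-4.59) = -2.80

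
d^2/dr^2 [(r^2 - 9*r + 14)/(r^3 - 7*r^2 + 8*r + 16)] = 2*(r^4 - 19*r^3 + 81*r^2 - 257*r + 242)/(r^7 - 13*r^6 + 51*r^5 - 15*r^4 - 240*r^3 + 96*r^2 + 512*r + 256)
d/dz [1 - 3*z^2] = -6*z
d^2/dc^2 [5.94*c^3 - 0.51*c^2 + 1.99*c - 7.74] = 35.64*c - 1.02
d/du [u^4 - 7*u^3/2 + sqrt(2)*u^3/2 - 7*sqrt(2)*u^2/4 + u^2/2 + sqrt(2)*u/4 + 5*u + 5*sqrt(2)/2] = 4*u^3 - 21*u^2/2 + 3*sqrt(2)*u^2/2 - 7*sqrt(2)*u/2 + u + sqrt(2)/4 + 5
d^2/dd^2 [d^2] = 2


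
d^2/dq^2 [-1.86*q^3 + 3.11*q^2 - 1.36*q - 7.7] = 6.22 - 11.16*q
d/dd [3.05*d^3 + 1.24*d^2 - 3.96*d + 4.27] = 9.15*d^2 + 2.48*d - 3.96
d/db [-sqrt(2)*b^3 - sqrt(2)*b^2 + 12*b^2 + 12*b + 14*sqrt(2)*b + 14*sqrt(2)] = -3*sqrt(2)*b^2 - 2*sqrt(2)*b + 24*b + 12 + 14*sqrt(2)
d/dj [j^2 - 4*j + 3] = 2*j - 4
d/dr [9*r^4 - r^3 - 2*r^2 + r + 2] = 36*r^3 - 3*r^2 - 4*r + 1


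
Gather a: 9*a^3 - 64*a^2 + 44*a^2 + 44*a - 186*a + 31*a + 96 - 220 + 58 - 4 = 9*a^3 - 20*a^2 - 111*a - 70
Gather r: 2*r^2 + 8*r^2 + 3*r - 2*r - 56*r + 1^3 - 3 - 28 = 10*r^2 - 55*r - 30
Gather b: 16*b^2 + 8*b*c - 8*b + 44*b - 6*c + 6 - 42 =16*b^2 + b*(8*c + 36) - 6*c - 36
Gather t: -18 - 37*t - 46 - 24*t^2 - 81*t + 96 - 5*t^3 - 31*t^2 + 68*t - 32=-5*t^3 - 55*t^2 - 50*t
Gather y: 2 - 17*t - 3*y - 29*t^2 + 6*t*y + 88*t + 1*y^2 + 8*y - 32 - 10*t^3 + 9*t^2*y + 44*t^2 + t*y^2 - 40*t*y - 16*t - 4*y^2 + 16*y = -10*t^3 + 15*t^2 + 55*t + y^2*(t - 3) + y*(9*t^2 - 34*t + 21) - 30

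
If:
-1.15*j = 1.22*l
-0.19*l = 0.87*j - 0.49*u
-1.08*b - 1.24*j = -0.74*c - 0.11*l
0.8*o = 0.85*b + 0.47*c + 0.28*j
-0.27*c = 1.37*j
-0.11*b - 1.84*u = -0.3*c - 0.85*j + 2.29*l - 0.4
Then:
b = -3.21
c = -3.45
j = 0.68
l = -0.64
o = -5.20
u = 0.96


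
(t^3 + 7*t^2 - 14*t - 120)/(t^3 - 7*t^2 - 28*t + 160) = (t + 6)/(t - 8)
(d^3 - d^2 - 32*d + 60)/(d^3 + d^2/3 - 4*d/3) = 3*(d^3 - d^2 - 32*d + 60)/(d*(3*d^2 + d - 4))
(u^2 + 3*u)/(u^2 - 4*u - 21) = u/(u - 7)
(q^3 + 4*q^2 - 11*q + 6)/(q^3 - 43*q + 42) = (q^2 + 5*q - 6)/(q^2 + q - 42)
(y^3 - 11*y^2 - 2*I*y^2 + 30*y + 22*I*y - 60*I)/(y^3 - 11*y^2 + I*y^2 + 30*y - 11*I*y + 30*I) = (y - 2*I)/(y + I)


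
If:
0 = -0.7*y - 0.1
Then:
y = -0.14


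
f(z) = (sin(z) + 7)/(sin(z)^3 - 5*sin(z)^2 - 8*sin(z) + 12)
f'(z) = (sin(z) + 7)*(-3*sin(z)^2*cos(z) + 10*sin(z)*cos(z) + 8*cos(z))/(sin(z)^3 - 5*sin(z)^2 - 8*sin(z) + 12)^2 + cos(z)/(sin(z)^3 - 5*sin(z)^2 - 8*sin(z) + 12) = (-2*sin(z)^3 - 16*sin(z)^2 + 70*sin(z) + 68)*cos(z)/(sin(z)^3 - 5*sin(z)^2 - 8*sin(z) + 12)^2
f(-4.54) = 35.99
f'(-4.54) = -416.41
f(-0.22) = 0.50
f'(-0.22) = 0.28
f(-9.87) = 0.96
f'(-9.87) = -1.44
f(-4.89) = 33.91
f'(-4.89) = 380.75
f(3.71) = 0.44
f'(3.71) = -0.10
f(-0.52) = 0.44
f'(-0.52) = 0.12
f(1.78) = 24.47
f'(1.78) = -232.99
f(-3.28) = 0.66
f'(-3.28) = -0.66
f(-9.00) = 0.46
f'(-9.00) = -0.16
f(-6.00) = 0.77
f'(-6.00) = 0.94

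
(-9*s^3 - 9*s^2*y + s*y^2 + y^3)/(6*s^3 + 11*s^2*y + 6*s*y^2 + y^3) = (-3*s + y)/(2*s + y)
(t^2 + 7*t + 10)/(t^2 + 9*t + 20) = (t + 2)/(t + 4)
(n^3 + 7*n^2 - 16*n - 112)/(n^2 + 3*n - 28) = n + 4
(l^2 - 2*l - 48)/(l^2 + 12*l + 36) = (l - 8)/(l + 6)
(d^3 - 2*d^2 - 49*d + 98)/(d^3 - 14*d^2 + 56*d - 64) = (d^2 - 49)/(d^2 - 12*d + 32)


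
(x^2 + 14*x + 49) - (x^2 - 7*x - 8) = 21*x + 57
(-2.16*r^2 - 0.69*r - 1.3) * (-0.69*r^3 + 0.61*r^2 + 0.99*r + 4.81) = 1.4904*r^5 - 0.8415*r^4 - 1.6623*r^3 - 11.8657*r^2 - 4.6059*r - 6.253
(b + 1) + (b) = 2*b + 1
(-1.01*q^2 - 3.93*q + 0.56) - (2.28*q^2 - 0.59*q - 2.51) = -3.29*q^2 - 3.34*q + 3.07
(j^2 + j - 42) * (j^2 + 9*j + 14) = j^4 + 10*j^3 - 19*j^2 - 364*j - 588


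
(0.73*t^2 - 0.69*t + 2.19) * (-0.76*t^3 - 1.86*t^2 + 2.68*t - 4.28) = -0.5548*t^5 - 0.8334*t^4 + 1.5754*t^3 - 9.047*t^2 + 8.8224*t - 9.3732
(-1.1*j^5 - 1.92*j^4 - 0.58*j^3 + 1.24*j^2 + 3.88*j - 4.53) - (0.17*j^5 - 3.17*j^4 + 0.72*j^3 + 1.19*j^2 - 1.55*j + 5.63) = -1.27*j^5 + 1.25*j^4 - 1.3*j^3 + 0.05*j^2 + 5.43*j - 10.16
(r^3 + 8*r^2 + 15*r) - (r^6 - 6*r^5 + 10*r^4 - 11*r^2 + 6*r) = -r^6 + 6*r^5 - 10*r^4 + r^3 + 19*r^2 + 9*r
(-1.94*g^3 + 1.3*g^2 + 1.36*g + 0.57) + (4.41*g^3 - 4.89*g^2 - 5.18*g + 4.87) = 2.47*g^3 - 3.59*g^2 - 3.82*g + 5.44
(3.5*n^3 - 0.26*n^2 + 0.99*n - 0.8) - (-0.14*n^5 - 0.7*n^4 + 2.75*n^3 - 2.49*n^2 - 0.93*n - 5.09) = 0.14*n^5 + 0.7*n^4 + 0.75*n^3 + 2.23*n^2 + 1.92*n + 4.29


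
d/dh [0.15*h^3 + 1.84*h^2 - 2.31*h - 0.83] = 0.45*h^2 + 3.68*h - 2.31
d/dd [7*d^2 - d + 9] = 14*d - 1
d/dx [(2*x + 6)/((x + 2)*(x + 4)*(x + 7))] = 4*(-x^3 - 11*x^2 - 39*x - 47)/(x^6 + 26*x^5 + 269*x^4 + 1412*x^3 + 3956*x^2 + 5600*x + 3136)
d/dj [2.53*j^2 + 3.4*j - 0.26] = 5.06*j + 3.4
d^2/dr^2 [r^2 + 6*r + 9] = 2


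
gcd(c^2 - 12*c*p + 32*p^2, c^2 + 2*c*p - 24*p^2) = -c + 4*p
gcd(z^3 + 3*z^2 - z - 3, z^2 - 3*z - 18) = z + 3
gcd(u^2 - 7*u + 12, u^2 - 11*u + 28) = u - 4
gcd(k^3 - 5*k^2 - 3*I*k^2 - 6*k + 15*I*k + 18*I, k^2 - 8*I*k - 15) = k - 3*I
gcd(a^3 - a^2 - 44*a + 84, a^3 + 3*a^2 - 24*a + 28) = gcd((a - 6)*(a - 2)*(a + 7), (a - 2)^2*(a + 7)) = a^2 + 5*a - 14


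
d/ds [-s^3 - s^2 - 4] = s*(-3*s - 2)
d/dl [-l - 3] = -1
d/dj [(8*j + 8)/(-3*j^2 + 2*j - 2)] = 8*(3*j^2 + 6*j - 4)/(9*j^4 - 12*j^3 + 16*j^2 - 8*j + 4)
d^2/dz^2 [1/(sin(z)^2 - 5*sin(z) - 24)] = (-4*sin(z)^4 + 15*sin(z)^3 - 115*sin(z)^2 + 90*sin(z) + 98)/((sin(z) - 8)^3*(sin(z) + 3)^3)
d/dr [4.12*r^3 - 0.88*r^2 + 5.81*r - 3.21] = 12.36*r^2 - 1.76*r + 5.81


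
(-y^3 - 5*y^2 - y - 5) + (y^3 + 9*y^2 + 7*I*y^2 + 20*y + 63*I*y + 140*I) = 4*y^2 + 7*I*y^2 + 19*y + 63*I*y - 5 + 140*I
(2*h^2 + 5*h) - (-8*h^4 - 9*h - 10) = 8*h^4 + 2*h^2 + 14*h + 10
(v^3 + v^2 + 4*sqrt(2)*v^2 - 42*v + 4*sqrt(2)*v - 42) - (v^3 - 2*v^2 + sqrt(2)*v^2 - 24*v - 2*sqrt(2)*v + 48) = 3*v^2 + 3*sqrt(2)*v^2 - 18*v + 6*sqrt(2)*v - 90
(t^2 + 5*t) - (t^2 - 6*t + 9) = 11*t - 9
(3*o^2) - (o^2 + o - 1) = 2*o^2 - o + 1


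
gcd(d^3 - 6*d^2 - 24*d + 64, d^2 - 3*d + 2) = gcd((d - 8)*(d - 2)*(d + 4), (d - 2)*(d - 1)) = d - 2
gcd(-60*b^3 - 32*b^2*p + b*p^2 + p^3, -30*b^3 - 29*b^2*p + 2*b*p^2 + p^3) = 1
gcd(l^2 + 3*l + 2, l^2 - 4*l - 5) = l + 1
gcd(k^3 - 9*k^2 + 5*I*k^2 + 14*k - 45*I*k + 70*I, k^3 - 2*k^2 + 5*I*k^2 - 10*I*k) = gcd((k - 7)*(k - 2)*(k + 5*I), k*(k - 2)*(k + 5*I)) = k^2 + k*(-2 + 5*I) - 10*I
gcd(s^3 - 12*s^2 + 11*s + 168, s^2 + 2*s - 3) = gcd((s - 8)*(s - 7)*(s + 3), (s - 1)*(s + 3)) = s + 3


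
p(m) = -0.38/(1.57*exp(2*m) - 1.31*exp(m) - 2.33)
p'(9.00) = 0.00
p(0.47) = 0.93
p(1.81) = -0.01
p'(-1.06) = -0.00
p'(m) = -0.38*(-3.14*exp(2*m) + 1.31*exp(m))/(1.57*exp(2*m) - 1.31*exp(m) - 2.33)^2 = (1.1932*exp(m) - 0.4978)*exp(m)/(-1.57*exp(2*m) + 1.31*exp(m) + 2.33)^2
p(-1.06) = 0.15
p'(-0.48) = 0.02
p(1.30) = -0.03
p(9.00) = 0.00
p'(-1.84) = -0.01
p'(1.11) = 0.14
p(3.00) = 0.00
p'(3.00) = 0.00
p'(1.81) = 0.02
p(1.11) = -0.05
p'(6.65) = 0.00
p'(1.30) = 0.07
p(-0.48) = 0.15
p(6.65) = -0.00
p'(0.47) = 13.64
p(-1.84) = 0.15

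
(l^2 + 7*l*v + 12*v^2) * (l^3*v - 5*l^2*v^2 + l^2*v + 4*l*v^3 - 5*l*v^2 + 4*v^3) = l^5*v + 2*l^4*v^2 + l^4*v - 19*l^3*v^3 + 2*l^3*v^2 - 32*l^2*v^4 - 19*l^2*v^3 + 48*l*v^5 - 32*l*v^4 + 48*v^5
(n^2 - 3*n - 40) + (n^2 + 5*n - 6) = 2*n^2 + 2*n - 46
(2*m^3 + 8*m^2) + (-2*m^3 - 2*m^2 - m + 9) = 6*m^2 - m + 9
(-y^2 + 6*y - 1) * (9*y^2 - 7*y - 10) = -9*y^4 + 61*y^3 - 41*y^2 - 53*y + 10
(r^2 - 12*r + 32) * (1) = r^2 - 12*r + 32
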